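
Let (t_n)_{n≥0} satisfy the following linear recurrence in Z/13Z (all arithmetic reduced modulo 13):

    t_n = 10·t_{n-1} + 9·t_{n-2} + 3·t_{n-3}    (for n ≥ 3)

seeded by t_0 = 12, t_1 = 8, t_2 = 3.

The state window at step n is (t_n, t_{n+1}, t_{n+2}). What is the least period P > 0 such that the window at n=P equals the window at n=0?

n=0: window = (12, 8, 3)
n=1: window = (8, 3, 8)
n=2: window = (3, 8, 1)
n=3: window = (8, 1, 0)
n=4: window = (1, 0, 7)
n=5: window = (0, 7, 8)
n=6: window = (7, 8, 0)
n=7: window = (8, 0, 2)
n=8: window = (0, 2, 5)
n=9: window = (2, 5, 3)
n=10: window = (5, 3, 3)
n=11: window = (3, 3, 7)
n=12: window = (3, 7, 2)
n=13: window = (7, 2, 1)
n=14: window = (2, 1, 10)
n=15: window = (1, 10, 11)
n=16: window = (10, 11, 8)
n=17: window = (11, 8, 1)
n=18: window = (8, 1, 11)
n=19: window = (1, 11, 0)
n=20: window = (11, 0, 11)
n=21: window = (0, 11, 0)
n=22: window = (11, 0, 8)
n=23: window = (0, 8, 9)
n=24: window = (8, 9, 6)
n=25: window = (9, 6, 9)
n=26: window = (6, 9, 2)
n=27: window = (9, 2, 2)
n=28: window = (2, 2, 0)
n=29: window = (2, 0, 11)
n=30: window = (0, 11, 12)
n=31: window = (11, 12, 11)
n=32: window = (12, 11, 4)
n=33: window = (11, 4, 6)
n=34: window = (4, 6, 12)
n=35: window = (6, 12, 4)
n=36: window = (12, 4, 10)
n=37: window = (4, 10, 3)
n=38: window = (10, 3, 2)
n=39: window = (3, 2, 12)
n=40: window = (2, 12, 4)
…
n=547: window = (9, 12, 12)
n=548: window = (12, 12, 8)
n=549: window = (12, 8, 3)
window at n=549 equals window at n=0 → period = 549

549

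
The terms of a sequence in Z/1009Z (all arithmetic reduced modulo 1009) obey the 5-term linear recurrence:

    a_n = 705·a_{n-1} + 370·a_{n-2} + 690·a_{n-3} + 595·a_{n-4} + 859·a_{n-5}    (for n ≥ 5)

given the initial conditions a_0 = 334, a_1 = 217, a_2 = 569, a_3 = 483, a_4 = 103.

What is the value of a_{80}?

a_5 = 705·103 + 370·483 + 690·569 + 595·217 + 859·334 = 506
a_6 = 705·506 + 370·103 + 690·483 + 595·569 + 859·217 = 899
a_7 = 705·899 + 370·506 + 690·103 + 595·483 + 859·569 = 364
a_8 = 705·364 + 370·899 + 690·506 + 595·103 + 859·483 = 963
a_9 = 705·963 + 370·364 + 690·899 + 595·506 + 859·103 = 189
a_10 = 705·189 + 370·963 + 690·364 + 595·899 + 859·506 = 19
Continuing the recurrence:
  a_11 = 127;  a_12 = 718;  a_13 = 534;  a_14 = 361;  a_15 = 121;  a_16 = 621
  a_17 = 298;  a_18 = 177;  a_19 = 305;  a_20 = 10;  a_21 = 283;  a_22 = 50
  a_23 = 94;  a_24 = 98;  a_25 = 537;  a_26 = 847;  a_27 = 748;  a_28 = 274
  a_29 = 52;  a_30 = 972;  a_31 = 770;  a_32 = 380;  a_33 = 502;  a_34 = 112
  a_35 = 771;  a_36 = 687;  a_37 = 873;  a_38 = 565;  a_39 = 712;  a_40 = 167
  a_41 = 826;  a_42 = 673;  a_43 = 198;  a_44 = 627;  a_45 = 188;  a_46 = 755
  a_47 = 956;  a_48 = 698;  a_49 = 222;  a_50 = 97;  a_51 = 13;  a_52 = 960
  a_53 = 9;  a_54 = 411;  a_55 = 210;  a_56 = 777;  a_57 = 563;  a_58 = 942
  a_59 = 728;  a_60 = 71;  a_61 = 237;  a_62 = 266;  a_63 = 580;  a_64 = 513
  a_65 = 232;  a_66 = 478;  a_67 = 352;  a_68 = 171;  a_69 = 990;  a_70 = 532
  a_71 = 198;  a_72 = 953;  a_73 = 665;  a_74 = 51;  a_75 = 873;  a_76 = 985
  a_77 = 713;  a_78 = 597
a_79 = 705·597 + 370·713 + 690·985 + 595·873 + 859·51 = 399
a_80 = 705·399 + 370·597 + 690·713 + 595·985 + 859·873 = 356

356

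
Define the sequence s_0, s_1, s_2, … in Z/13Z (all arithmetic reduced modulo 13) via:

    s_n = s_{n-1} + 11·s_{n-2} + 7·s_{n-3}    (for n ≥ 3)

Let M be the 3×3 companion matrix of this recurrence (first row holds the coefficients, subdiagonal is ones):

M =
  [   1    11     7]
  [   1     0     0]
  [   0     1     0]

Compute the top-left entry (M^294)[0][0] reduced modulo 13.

(M^294)[0][0] is the top entry after applying M 294 times to the unit state (1, 0, 0). Equivalently it is h_{296} for the auxiliary sequence (h_n) obeying the same recurrence with h_2 = 1 and h_i = 0 for 0 ≤ i < 2:
h_3 = 1·1 + 11·0 + 7·0 = 1
h_4 = 1·1 + 11·1 + 7·0 = 12
h_5 = 1·12 + 11·1 + 7·1 = 4
h_6 = 1·4 + 11·12 + 7·1 = 0
h_7 = 1·0 + 11·4 + 7·12 = 11
h_8 = 1·11 + 11·0 + 7·4 = 0
Continuing the recurrence:
  h_9 = 4;  h_10 = 3;  h_11 = 8;  h_12 = 4;  h_13 = 9;  h_14 = 5
  h_15 = 2;  h_16 = 3;  h_17 = 8;  h_18 = 3;  h_19 = 8;  h_20 = 6
  h_21 = 11;  h_22 = 3;  h_23 = 10;  h_24 = 3;  h_25 = 4;  h_26 = 3
  h_27 = 3;  h_28 = 12;  h_29 = 1;  h_30 = 11;  h_31 = 2;  h_32 = 0
  h_33 = 8;  h_34 = 9;  h_35 = 6;  h_36 = 5;  h_37 = 4;  h_38 = 10
  h_39 = 11;  h_40 = 6;  h_41 = 2;  h_42 = 2;  h_43 = 1;  h_44 = 11
  h_45 = 10;  h_46 = 8;  h_47 = 0;  h_48 = 2;  h_49 = 6;  h_50 = 2
  h_51 = 4;  h_52 = 3;  h_53 = 9;  h_54 = 5;  h_55 = 8;  h_56 = 9
  h_57 = 2;  h_58 = 1;  h_59 = 8;  h_60 = 7;  h_61 = 11;  h_62 = 1
  h_63 = 2;  h_64 = 12;  h_65 = 2;  h_66 = 5;  h_67 = 7;  h_68 = 11
  h_69 = 6;  h_70 = 7;  h_71 = 7;  h_72 = 9;  h_73 = 5;  h_74 = 10
  h_75 = 11;  h_76 = 0;  h_77 = 9;  h_78 = 8;  h_79 = 3;  h_80 = 11
  h_81 = 9;  h_82 = 8;  h_83 = 2;  h_84 = 10;  h_85 = 10;  h_86 = 4
  h_87 = 2;  h_88 = 12;  h_89 = 10;  h_90 = 0;  h_91 = 12;  h_92 = 4
  h_93 = 6;  h_94 = 4;  h_95 = 7;  h_96 = 2;  h_97 = 3;  h_98 = 9
  h_99 = 4;  h_100 = 7;  h_101 = 10;  h_102 = 11;  h_103 = 1;  h_104 = 10
  h_105 = 7;  h_106 = 7;  h_107 = 11;  h_108 = 7;  h_109 = 8;  h_110 = 6
  h_111 = 0;  h_112 = 5;  h_113 = 8;  h_114 = 11;  h_115 = 4;  h_116 = 12
  h_117 = 3;  h_118 = 7;  h_119 = 7;  h_120 = 1;  h_121 = 10;  h_122 = 5
  h_123 = 5;  h_124 = 0;  h_125 = 12;  h_126 = 8;  h_127 = 10;  h_128 = 0
  h_129 = 10;  h_130 = 2;  h_131 = 8;  h_132 = 9;  h_133 = 7;  h_134 = 6
  h_135 = 3;  h_136 = 1;  h_137 = 11;  h_138 = 4;  h_139 = 2;  h_140 = 6
  h_141 = 4;  h_142 = 6;  h_143 = 1;  h_144 = 4;  h_145 = 5;  h_146 = 4
  h_147 = 9;  h_148 = 10;  h_149 = 7;  h_150 = 11;  h_151 = 2;  h_152 = 3
  h_153 = 11;  h_154 = 6;  h_155 = 5;  h_156 = 5;  h_157 = 11;  h_158 = 10
  h_159 = 10;  h_160 = 2;  h_161 = 0;  h_162 = 1;  h_163 = 2;  h_164 = 0
  h_165 = 3;  h_166 = 4;  h_167 = 11;  h_168 = 11;  h_169 = 4;  h_170 = 7
  h_171 = 11;  h_172 = 12;  h_173 = 0;  h_174 = 1;  h_175 = 7;  h_176 = 5
  h_177 = 11;  h_178 = 11;  h_179 = 11;  h_180 = 1;  h_181 = 4;  h_182 = 1
  h_183 = 0;  h_184 = 0;  h_185 = 7;  h_186 = 7;  h_187 = 6;  h_188 = 2
  h_189 = 0;  h_190 = 12;  h_191 = 0;  h_192 = 2;  h_193 = 8;  h_194 = 4
  h_195 = 2;  h_196 = 11;  h_197 = 9;  h_198 = 1;  h_199 = 8;  h_200 = 4
  h_201 = 8;  h_202 = 4;  h_203 = 3;  h_204 = 12;  h_205 = 8;  h_206 = 5
  h_207 = 8;  h_208 = 2;  h_209 = 8;  h_210 = 8;  h_211 = 6;  h_212 = 7
  h_213 = 12;  h_214 = 1;  h_215 = 0;  h_216 = 4;  h_217 = 11;  h_218 = 3
  h_219 = 9;  h_220 = 2;  h_221 = 5;  h_222 = 12;  h_223 = 3;  h_224 = 1
  h_225 = 1;  h_226 = 7;  h_227 = 12;  h_228 = 5;  h_229 = 4;  h_230 = 0
  h_231 = 1;  h_232 = 3;  h_233 = 1;  h_234 = 2;  h_235 = 8;  h_236 = 11
  h_237 = 9;  h_238 = 4;  h_239 = 11;  h_240 = 1;  h_241 = 7;  h_242 = 4
  h_243 = 10;  h_244 = 12;  h_245 = 7;  h_246 = 1;  h_247 = 6;  h_248 = 1
  h_249 = 9;  h_250 = 10;  h_251 = 12;  h_252 = 3;  h_253 = 10;  h_254 = 10
  h_255 = 11;  h_256 = 9;  h_257 = 5;  h_258 = 12;  h_259 = 0;  h_260 = 11
  h_261 = 4;  h_262 = 8;  h_263 = 12;  h_264 = 11;  h_265 = 4;  h_266 = 1
  h_267 = 5;  h_268 = 5;  h_269 = 2;  h_270 = 1;  h_271 = 6;  h_272 = 5
  h_273 = 0;  h_274 = 6;  h_275 = 2;  h_276 = 3;  h_277 = 2;  h_278 = 10
  h_279 = 1;  h_280 = 8;  h_281 = 11;  h_282 = 2;  h_283 = 10;  h_284 = 5
  h_285 = 12;  h_286 = 7;  h_287 = 5;  h_288 = 10;  h_289 = 10;  h_290 = 12
  h_291 = 10;  h_292 = 4;  h_293 = 3;  h_294 = 0
h_295 = 1·0 + 11·3 + 7·4 = 9
h_296 = 1·9 + 11·0 + 7·3 = 4

4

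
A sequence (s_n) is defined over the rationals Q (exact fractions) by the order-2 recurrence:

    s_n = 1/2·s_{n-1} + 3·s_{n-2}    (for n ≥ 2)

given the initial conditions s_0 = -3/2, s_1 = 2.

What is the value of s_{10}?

s_2 = 1/2·2 + 3·-3/2 = -7/2
s_3 = 1/2·-7/2 + 3·2 = 17/4
s_4 = 1/2·17/4 + 3·-7/2 = -67/8
s_5 = 1/2·-67/8 + 3·17/4 = 137/16
s_6 = 1/2·137/16 + 3·-67/8 = -667/32
s_7 = 1/2·-667/32 + 3·137/16 = 977/64
s_8 = 1/2·977/64 + 3·-667/32 = -7027/128
s_9 = 1/2·-7027/128 + 3·977/64 = 4697/256
s_10 = 1/2·4697/256 + 3·-7027/128 = -79627/512

-79627/512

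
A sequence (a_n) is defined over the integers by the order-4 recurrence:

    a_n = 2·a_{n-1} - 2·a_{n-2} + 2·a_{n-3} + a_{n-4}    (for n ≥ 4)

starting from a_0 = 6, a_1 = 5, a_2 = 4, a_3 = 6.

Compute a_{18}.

a_4 = 2·6 + -2·4 + 2·5 + 1·6 = 20
a_5 = 2·20 + -2·6 + 2·4 + 1·5 = 41
a_6 = 2·41 + -2·20 + 2·6 + 1·4 = 58
a_7 = 2·58 + -2·41 + 2·20 + 1·6 = 80
a_8 = 2·80 + -2·58 + 2·41 + 1·20 = 146
a_9 = 2·146 + -2·80 + 2·58 + 1·41 = 289
a_10 = 2·289 + -2·146 + 2·80 + 1·58 = 504
a_11 = 2·504 + -2·289 + 2·146 + 1·80 = 802
a_12 = 2·802 + -2·504 + 2·289 + 1·146 = 1320
a_13 = 2·1320 + -2·802 + 2·504 + 1·289 = 2333
a_14 = 2·2333 + -2·1320 + 2·802 + 1·504 = 4134
a_15 = 2·4134 + -2·2333 + 2·1320 + 1·802 = 7044
a_16 = 2·7044 + -2·4134 + 2·2333 + 1·1320 = 11806
a_17 = 2·11806 + -2·7044 + 2·4134 + 1·2333 = 20125
a_18 = 2·20125 + -2·11806 + 2·7044 + 1·4134 = 34860

34860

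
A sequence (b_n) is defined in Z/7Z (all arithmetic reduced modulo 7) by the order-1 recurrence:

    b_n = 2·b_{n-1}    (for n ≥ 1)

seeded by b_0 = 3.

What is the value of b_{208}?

6

b_1 = 2·3 = 6
b_2 = 2·6 = 5
b_3 = 2·5 = 3
(b_3) = (3) = (b_0), so the sequence has period 3.
208 ≡ 1 (mod 3), hence b_208 = b_1 = 6.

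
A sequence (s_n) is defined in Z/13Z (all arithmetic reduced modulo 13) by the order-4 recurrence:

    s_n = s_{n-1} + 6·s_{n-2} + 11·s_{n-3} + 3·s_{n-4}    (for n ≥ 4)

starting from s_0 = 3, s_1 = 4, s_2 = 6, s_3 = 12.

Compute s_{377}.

10

s_4 = 1·12 + 6·6 + 11·4 + 3·3 = 10
s_5 = 1·10 + 6·12 + 11·6 + 3·4 = 4
s_6 = 1·4 + 6·10 + 11·12 + 3·6 = 6
s_7 = 1·6 + 6·4 + 11·10 + 3·12 = 7
s_8 = 1·7 + 6·6 + 11·4 + 3·10 = 0
s_9 = 1·0 + 6·7 + 11·6 + 3·4 = 3
Continuing the recurrence:
  s_10 = 7;  s_11 = 7;  s_12 = 4;  s_13 = 2;  s_14 = 7;  s_15 = 6
  s_16 = 4;  s_17 = 6;  s_18 = 0;  s_19 = 7;  s_20 = 7;  s_21 = 2
  s_22 = 4;  s_23 = 10;  s_24 = 12;  s_25 = 5;  s_26 = 4;  s_27 = 1
  s_28 = 12;  s_29 = 12;  s_30 = 3;  s_31 = 2;  s_32 = 6;  s_33 = 9
  s_34 = 11;  s_35 = 7;  s_36 = 8;  s_37 = 3;  s_38 = 5;  s_39 = 2
  s_40 = 11;  s_41 = 9;  s_42 = 8;  s_43 = 7;  s_44 = 5;  s_45 = 6
  s_46 = 7;  s_47 = 2;  s_48 = 8;  s_49 = 11;  s_50 = 11;  s_51 = 2
  s_52 = 5;  s_53 = 2;  s_54 = 9;  s_55 = 4;  s_56 = 4;  s_57 = 3
  s_58 = 7;  s_59 = 3;  s_60 = 12;  s_61 = 12;  s_62 = 8;  s_63 = 0
  s_64 = 8;  s_65 = 2;  s_66 = 9;  s_67 = 5;  s_68 = 1;  s_69 = 6
  s_70 = 3;  s_71 = 0;  s_72 = 9;  s_73 = 8;  s_74 = 6;  s_75 = 10
  s_76 = 5;  s_77 = 12;  s_78 = 1;  s_79 = 2;  s_80 = 12;  s_81 = 6
  s_82 = 12;  s_83 = 4;  s_84 = 9;  s_85 = 1;  s_86 = 5;  s_87 = 5
  s_88 = 8;  s_89 = 5;  s_90 = 6;  s_91 = 9;  s_92 = 7;  s_93 = 12
  s_94 = 2;  s_95 = 9;  s_96 = 5;  s_97 = 0;  s_98 = 5;  s_99 = 9
  s_100 = 2;  s_101 = 7;  s_102 = 3;  s_103 = 3;  s_104 = 0;  s_105 = 7
  s_106 = 10;  s_107 = 9;  s_108 = 3;  s_109 = 6;  s_110 = 10;  s_111 = 2
  s_112 = 7;  s_113 = 4;  s_114 = 7;  s_115 = 10;  s_116 = 0;  s_117 = 6
  s_118 = 7;  s_119 = 8;  s_120 = 12;  s_121 = 12;  s_122 = 11;  s_123 = 5
  s_124 = 5;  s_125 = 10;  s_126 = 11;  s_127 = 11;  s_128 = 7;  s_129 = 3
  s_130 = 4;  s_131 = 2;  s_132 = 2;  s_133 = 2;  s_134 = 9;  s_135 = 10
  s_136 = 1;  s_137 = 10;  s_138 = 10;  s_139 = 7;  s_140 = 11;  s_141 = 11
  s_142 = 2;  s_143 = 2;  s_144 = 12;  s_145 = 1;  s_146 = 10;  s_147 = 11
  s_148 = 1;  s_149 = 11;  s_150 = 12;  s_151 = 5;  s_152 = 6;  s_153 = 6
  s_154 = 3;  s_155 = 3;  s_156 = 1;  s_157 = 5;  s_158 = 1;  s_159 = 12
  s_160 = 11;  s_161 = 5;  s_162 = 11;  s_163 = 3;  s_164 = 1;  s_165 = 12
  s_166 = 6;  s_167 = 7;  s_168 = 9;  s_169 = 10;  s_170 = 3;  s_171 = 1
  s_172 = 0;  s_173 = 4;  s_174 = 11;  s_175 = 12;  s_176 = 5;  s_177 = 2
  s_178 = 2;  s_179 = 1;  s_180 = 11;  s_181 = 6;  s_182 = 11;  s_183 = 2
  s_184 = 11;  s_185 = 6;  s_186 = 10;  s_187 = 4;  s_188 = 7;  s_189 = 3
  s_190 = 2;  s_191 = 5;  s_192 = 6;  s_193 = 2;  s_194 = 8;  s_195 = 10
  s_196 = 7;  s_197 = 5;  s_198 = 12;  s_199 = 6;  s_200 = 11;  s_201 = 12
  s_202 = 11;  s_203 = 1;  s_204 = 11;  s_205 = 5;  s_206 = 11;  s_207 = 9
  s_208 = 7;  s_209 = 2;  s_210 = 7;  s_211 = 6;  s_212 = 0;  s_213 = 2
  s_214 = 11;  s_215 = 2;  s_216 = 12;  s_217 = 8;  s_218 = 5;  s_219 = 9
  s_220 = 7;  s_221 = 10;  s_222 = 10;  s_223 = 5;  s_224 = 1;  s_225 = 2
  s_226 = 2;  s_227 = 1;  s_228 = 12;  s_229 = 7;  s_230 = 5;  s_231 = 0
  s_232 = 0;  s_233 = 11;  s_234 = 0;  s_235 = 1;  s_236 = 5;  s_237 = 5
  s_238 = 7;  s_239 = 4;  s_240 = 12;  s_241 = 11;  s_242 = 5;  s_243 = 7
  s_244 = 12;  s_245 = 12;  s_246 = 7;  s_247 = 11;  s_248 = 0;  s_249 = 10
  s_250 = 9;  s_251 = 11;  s_252 = 6;  s_253 = 6;  s_254 = 8;  s_255 = 0
  s_256 = 2;  s_257 = 4;  s_258 = 1;  s_259 = 8;  s_260 = 12;  s_261 = 5
  s_262 = 12;  s_263 = 3;  s_264 = 10;  s_265 = 6;  s_266 = 5;  s_267 = 4
  s_268 = 0;  s_269 = 6;  s_270 = 0;  s_271 = 9;  s_272 = 10;  s_273 = 4
  s_274 = 7;  s_275 = 12;  s_276 = 11;  s_277 = 3;  s_278 = 1;  s_279 = 7
  s_280 = 1;  s_281 = 11;  s_282 = 6;  s_283 = 0;  s_284 = 4;  s_285 = 12
  s_286 = 2;  s_287 = 1;  s_288 = 1;  s_289 = 0;  s_290 = 10;  s_291 = 11
  s_292 = 9;  s_293 = 3;  s_294 = 0;  s_295 = 7;  s_296 = 2;  s_297 = 1
  s_298 = 12;  s_299 = 9;  s_300 = 7;  s_301 = 1;  s_302 = 9;  s_303 = 2
  s_304 = 10;  s_305 = 7;  s_306 = 12;  s_307 = 1;  s_308 = 11;  s_309 = 1
  s_310 = 10;  s_311 = 10;  s_312 = 10;  s_313 = 1;  s_314 = 6;  s_315 = 9
  s_316 = 8;  s_317 = 1;  s_318 = 10;  s_319 = 1;  s_320 = 5;  s_321 = 7
  s_322 = 0;  s_323 = 9;  s_324 = 10;  s_325 = 7;  s_326 = 10;  s_327 = 7
  s_328 = 5;  s_329 = 9;  s_330 = 3;  s_331 = 3;  s_332 = 5;  s_333 = 5
  s_334 = 12;  s_335 = 2;  s_336 = 1;  s_337 = 4;  s_338 = 3;  s_339 = 5
  s_340 = 5;  s_341 = 2;  s_342 = 5;  s_343 = 9;  s_344 = 11;  s_345 = 9
  s_346 = 7;  s_347 = 1;  s_348 = 6;  s_349 = 12;  s_350 = 2;  s_351 = 0
  s_352 = 6;  s_353 = 12;  s_354 = 2;  s_355 = 10;  s_356 = 3;  s_357 = 4
  s_358 = 8;  s_359 = 4;  s_360 = 1;  s_361 = 8;  s_362 = 4;  s_363 = 10
  s_364 = 8;  s_365 = 6;  s_366 = 7;  s_367 = 5;  s_368 = 7;  s_369 = 2
  s_370 = 3;  s_371 = 3;  s_372 = 12;  s_373 = 4;  s_374 = 1;  s_375 = 10
s_376 = 1·10 + 6·1 + 11·4 + 3·12 = 5
s_377 = 1·5 + 6·10 + 11·1 + 3·4 = 10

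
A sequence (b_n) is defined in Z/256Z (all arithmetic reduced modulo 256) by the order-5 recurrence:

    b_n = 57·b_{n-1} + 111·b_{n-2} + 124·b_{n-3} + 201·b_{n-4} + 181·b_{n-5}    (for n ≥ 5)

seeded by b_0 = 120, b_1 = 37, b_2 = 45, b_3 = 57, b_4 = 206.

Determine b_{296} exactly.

136

b_5 = 57·206 + 111·57 + 124·45 + 201·37 + 181·120 = 70
b_6 = 57·70 + 111·206 + 124·57 + 201·45 + 181·37 = 2
b_7 = 57·2 + 111·70 + 124·206 + 201·57 + 181·45 = 38
b_8 = 57·38 + 111·2 + 124·70 + 201·206 + 181·57 = 71
b_9 = 57·71 + 111·38 + 124·2 + 201·70 + 181·206 = 221
b_10 = 57·221 + 111·71 + 124·38 + 201·2 + 181·70 = 118
Continuing the recurrence:
  b_11 = 189;  b_12 = 232;  b_13 = 123;  b_14 = 110;  b_15 = 6;  b_16 = 101
  b_17 = 250;  b_18 = 178;  b_19 = 112;  b_20 = 193;  b_21 = 116;  b_22 = 71
  b_23 = 97;  b_24 = 75;  b_25 = 175;  b_26 = 59;  b_27 = 180;  b_28 = 229
  b_29 = 11;  b_30 = 252;  b_31 = 216;  b_32 = 193;  b_33 = 61;  b_34 = 135
  b_35 = 194;  b_36 = 136;  b_37 = 36;  b_38 = 20;  b_39 = 181;  b_40 = 91
  b_41 = 218;  b_42 = 211;  b_43 = 214;  b_44 = 39;  b_45 = 46;  b_46 = 156
  b_47 = 199;  b_48 = 40;  b_49 = 114;  b_50 = 32;  b_51 = 121;  b_52 = 36
  b_53 = 197;  b_54 = 207;  b_55 = 147;  b_56 = 185;  b_57 = 83;  b_58 = 182
  b_59 = 229;  b_60 = 75;  b_61 = 30;  b_62 = 180;  b_63 = 229;  b_64 = 93
  b_65 = 197;  b_66 = 166;  b_67 = 126;  b_68 = 98;  b_69 = 74;  b_70 = 159
  b_71 = 65;  b_72 = 74;  b_73 = 17;  b_74 = 132;  b_75 = 15;  b_76 = 222
  b_77 = 138;  b_78 = 233;  b_79 = 90;  b_80 = 210;  b_81 = 244;  b_82 = 125
  b_83 = 192;  b_84 = 167;  b_85 = 9;  b_86 = 19;  b_87 = 39;  b_88 = 39
  b_89 = 240;  b_90 = 133;  b_91 = 159;  b_92 = 132;  b_93 = 196;  b_94 = 1
  b_95 = 5;  b_96 = 139;  b_97 = 210;  b_98 = 208;  b_99 = 84;  b_100 = 72
  b_101 = 93;  b_102 = 103;  b_103 = 38;  b_104 = 23;  b_105 = 106;  b_106 = 155
  b_107 = 70;  b_108 = 16;  b_109 = 123;  b_110 = 224;  b_111 = 130;  b_112 = 180
  b_113 = 213;  b_114 = 72;  b_115 = 5;  b_116 = 191;  b_117 = 19;  b_118 = 153
  b_119 = 167;  b_120 = 58;  b_121 = 101;  b_122 = 23;  b_123 = 78;  b_124 = 224
  b_125 = 37;  b_126 = 157;  b_127 = 1;  b_128 = 62;  b_129 = 182;  b_130 = 82
  b_131 = 254;  b_132 = 167;  b_133 = 197;  b_134 = 94;  b_135 = 165;  b_136 = 160
  b_137 = 115;  b_138 = 254;  b_139 = 238;  b_140 = 29;  b_141 = 26;  b_142 = 98
  b_143 = 152;  b_144 = 249;  b_145 = 188;  b_146 = 199;  b_147 = 17;  b_148 = 27
  b_149 = 111;  b_150 = 211;  b_151 = 60;  b_152 = 213;  b_153 = 227;  b_154 = 28
  b_155 = 32;  b_156 = 225;  b_157 = 93;  b_158 = 63;  b_159 = 66;  b_160 = 88
  b_161 = 212;  b_162 = 140;  b_163 = 21;  b_164 = 211;  b_165 = 146;  b_166 = 251
  b_167 = 222;  b_168 = 127;  b_169 = 238;  b_170 = 228;  b_171 = 63;  b_172 = 216
  b_173 = 130;  b_174 = 104;  b_175 = 209;  b_176 = 188;  b_177 = 165;  b_178 = 15
  b_179 = 147;  b_180 = 137;  b_181 = 251;  b_182 = 238;  b_183 = 53;  b_184 = 19
  b_185 = 110;  b_186 = 188;  b_187 = 165;  b_188 = 237;  b_189 = 45;  b_190 = 22
  b_191 = 174;  b_192 = 210;  b_193 = 194;  b_194 = 159;  b_195 = 105;  b_196 = 50
  b_197 = 121;  b_198 = 124;  b_199 = 39;  b_200 = 142;  b_201 = 242;  b_202 = 65
  b_203 = 122;  b_204 = 162;  b_205 = 220;  b_206 = 117;  b_207 = 168;  b_208 = 39
  b_209 = 121;  b_210 = 163;  b_211 = 71;  b_212 = 127;  b_213 = 152;  b_214 = 213
  b_215 = 215;  b_216 = 196;  b_217 = 44;  b_218 = 161;  b_219 = 69;  b_220 = 99
  b_221 = 18;  b_222 = 224;  b_223 = 164;  b_224 = 224;  b_225 = 157;  b_226 = 31
  b_227 = 158;  b_228 = 127;  b_229 = 114;  b_230 = 83;  b_231 = 102;  b_232 = 88
  b_233 = 83;  b_234 = 208;  b_235 = 178;  b_236 = 60;  b_237 = 173;  b_238 = 192
  b_239 = 165;  b_240 = 191;  b_241 = 83;  b_242 = 73;  b_243 = 15;  b_244 = 210
  b_245 = 213;  b_246 = 191;  b_247 = 254;  b_248 = 8;  b_249 = 37;  b_250 = 77
  b_251 = 137;  b_252 = 174;  b_253 = 38;  b_254 = 226;  b_255 = 22;  b_256 = 199
  b_257 = 45;  b_258 = 70;  b_259 = 141;  b_260 = 88;  b_261 = 171;  b_262 = 78
  b_263 = 86;  b_264 = 149;  b_265 = 186;  b_266 = 210;  b_267 = 64;  b_268 = 49
  b_269 = 196;  b_270 = 71;  b_271 = 65;  b_272 = 235;  b_273 = 111;  b_274 = 107
  b_275 = 4;  b_276 = 133;  b_277 = 123;  b_278 = 124;  b_279 = 40;  b_280 = 129
  b_281 = 189;  b_282 = 183;  b_283 = 66;  b_284 = 40;  b_285 = 196;  b_286 = 68
  b_287 = 181;  b_288 = 203;  b_289 = 202;  b_290 = 163;  b_291 = 102;  b_292 = 151
  b_293 = 238;  b_294 = 172
b_295 = 57·172 + 111·238 + 124·151 + 201·102 + 181·163 = 247
b_296 = 57·247 + 111·172 + 124·238 + 201·151 + 181·102 = 136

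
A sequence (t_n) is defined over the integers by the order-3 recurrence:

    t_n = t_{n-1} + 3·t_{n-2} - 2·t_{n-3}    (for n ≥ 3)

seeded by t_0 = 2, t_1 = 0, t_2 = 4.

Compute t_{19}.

202236

t_3 = 1·4 + 3·0 + -2·2 = 0
t_4 = 1·0 + 3·4 + -2·0 = 12
t_5 = 1·12 + 3·0 + -2·4 = 4
t_6 = 1·4 + 3·12 + -2·0 = 40
t_7 = 1·40 + 3·4 + -2·12 = 28
t_8 = 1·28 + 3·40 + -2·4 = 140
t_9 = 1·140 + 3·28 + -2·40 = 144
t_10 = 1·144 + 3·140 + -2·28 = 508
t_11 = 1·508 + 3·144 + -2·140 = 660
t_12 = 1·660 + 3·508 + -2·144 = 1896
t_13 = 1·1896 + 3·660 + -2·508 = 2860
t_14 = 1·2860 + 3·1896 + -2·660 = 7228
t_15 = 1·7228 + 3·2860 + -2·1896 = 12016
t_16 = 1·12016 + 3·7228 + -2·2860 = 27980
t_17 = 1·27980 + 3·12016 + -2·7228 = 49572
t_18 = 1·49572 + 3·27980 + -2·12016 = 109480
t_19 = 1·109480 + 3·49572 + -2·27980 = 202236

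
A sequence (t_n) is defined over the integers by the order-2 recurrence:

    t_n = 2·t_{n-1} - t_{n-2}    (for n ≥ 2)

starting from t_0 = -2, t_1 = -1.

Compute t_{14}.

t_2 = 2·-1 + -1·-2 = 0
t_3 = 2·0 + -1·-1 = 1
t_4 = 2·1 + -1·0 = 2
t_5 = 2·2 + -1·1 = 3
t_6 = 2·3 + -1·2 = 4
t_7 = 2·4 + -1·3 = 5
t_8 = 2·5 + -1·4 = 6
t_9 = 2·6 + -1·5 = 7
t_10 = 2·7 + -1·6 = 8
t_11 = 2·8 + -1·7 = 9
t_12 = 2·9 + -1·8 = 10
t_13 = 2·10 + -1·9 = 11
t_14 = 2·11 + -1·10 = 12

12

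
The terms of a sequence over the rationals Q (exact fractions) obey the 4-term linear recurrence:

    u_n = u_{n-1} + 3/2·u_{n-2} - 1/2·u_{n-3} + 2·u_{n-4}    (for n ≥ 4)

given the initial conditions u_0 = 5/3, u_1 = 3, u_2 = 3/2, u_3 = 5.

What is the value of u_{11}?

3997/4

u_4 = 1·5 + 3/2·3/2 + -1/2·3 + 2·5/3 = 109/12
u_5 = 1·109/12 + 3/2·5 + -1/2·3/2 + 2·3 = 131/6
u_6 = 1·131/6 + 3/2·109/12 + -1/2·5 + 2·3/2 = 863/24
u_7 = 1·863/24 + 3/2·131/6 + -1/2·109/12 + 2·5 = 445/6
u_8 = 1·445/6 + 3/2·863/24 + -1/2·131/6 + 2·109/12 = 6497/48
u_9 = 1·6497/48 + 3/2·445/6 + -1/2·863/24 + 2·131/6 = 6535/24
u_10 = 1·6535/24 + 3/2·6497/48 + -1/2·445/6 + 2·863/24 = 16325/32
u_11 = 1·16325/32 + 3/2·6535/24 + -1/2·6497/48 + 2·445/6 = 3997/4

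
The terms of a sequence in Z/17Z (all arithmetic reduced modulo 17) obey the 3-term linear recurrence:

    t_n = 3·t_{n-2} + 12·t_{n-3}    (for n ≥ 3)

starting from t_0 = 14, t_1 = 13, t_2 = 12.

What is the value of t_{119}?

5

t_3 = 0·12 + 3·13 + 12·14 = 3
t_4 = 0·3 + 3·12 + 12·13 = 5
t_5 = 0·5 + 3·3 + 12·12 = 0
t_6 = 0·0 + 3·5 + 12·3 = 0
t_7 = 0·0 + 3·0 + 12·5 = 9
t_8 = 0·9 + 3·0 + 12·0 = 0
t_9 = 0·0 + 3·9 + 12·0 = 10
t_10 = 0·10 + 3·0 + 12·9 = 6
t_11 = 0·6 + 3·10 + 12·0 = 13
t_12 = 0·13 + 3·6 + 12·10 = 2
t_13 = 0·2 + 3·13 + 12·6 = 9
t_14 = 0·9 + 3·2 + 12·13 = 9
t_15 = 0·9 + 3·9 + 12·2 = 0
t_16 = 0·0 + 3·9 + 12·9 = 16
t_17 = 0·16 + 3·0 + 12·9 = 6
t_18 = 0·6 + 3·16 + 12·0 = 14
t_19 = 0·14 + 3·6 + 12·16 = 6
t_20 = 0·6 + 3·14 + 12·6 = 12
t_21 = 0·12 + 3·6 + 12·14 = 16
t_22 = 0·16 + 3·12 + 12·6 = 6
t_23 = 0·6 + 3·16 + 12·12 = 5
t_24 = 0·5 + 3·6 + 12·16 = 6
t_25 = 0·6 + 3·5 + 12·6 = 2
t_26 = 0·2 + 3·6 + 12·5 = 10
t_27 = 0·10 + 3·2 + 12·6 = 10
t_28 = 0·10 + 3·10 + 12·2 = 3
t_29 = 0·3 + 3·10 + 12·10 = 14
t_30 = 0·14 + 3·3 + 12·10 = 10
t_31 = 0·10 + 3·14 + 12·3 = 10
t_32 = 0·10 + 3·10 + 12·14 = 11
t_33 = 0·11 + 3·10 + 12·10 = 14
t_34 = 0·14 + 3·11 + 12·10 = 0
t_35 = 0·0 + 3·14 + 12·11 = 4
t_36 = 0·4 + 3·0 + 12·14 = 15
t_37 = 0·15 + 3·4 + 12·0 = 12
t_38 = 0·12 + 3·15 + 12·4 = 8
t_39 = 0·8 + 3·12 + 12·15 = 12
t_40 = 0·12 + 3·8 + 12·12 = 15
t_41 = 0·15 + 3·12 + 12·8 = 13
t_42 = 0·13 + 3·15 + 12·12 = 2
t_43 = 0·2 + 3·13 + 12·15 = 15
t_44 = 0·15 + 3·2 + 12·13 = 9
t_45 = 0·9 + 3·15 + 12·2 = 1
t_46 = 0·1 + 3·9 + 12·15 = 3
t_47 = 0·3 + 3·1 + 12·9 = 9
t_48 = 0·9 + 3·3 + 12·1 = 4
t_49 = 0·4 + 3·9 + 12·3 = 12
t_50 = 0·12 + 3·4 + 12·9 = 1
t_51 = 0·1 + 3·12 + 12·4 = 16
t_52 = 0·16 + 3·1 + 12·12 = 11
t_53 = 0·11 + 3·16 + 12·1 = 9
t_54 = 0·9 + 3·11 + 12·16 = 4
t_55 = 0·4 + 3·9 + 12·11 = 6
t_56 = 0·6 + 3·4 + 12·9 = 1
t_57 = 0·1 + 3·6 + 12·4 = 15
t_58 = 0·15 + 3·1 + 12·6 = 7
t_59 = 0·7 + 3·15 + 12·1 = 6
t_60 = 0·6 + 3·7 + 12·15 = 14
t_61 = 0·14 + 3·6 + 12·7 = 0
t_62 = 0·0 + 3·14 + 12·6 = 12
t_63 = 0·12 + 3·0 + 12·14 = 15
t_64 = 0·15 + 3·12 + 12·0 = 2
t_65 = 0·2 + 3·15 + 12·12 = 2
t_66 = 0·2 + 3·2 + 12·15 = 16
t_67 = 0·16 + 3·2 + 12·2 = 13
t_68 = 0·13 + 3·16 + 12·2 = 4
t_69 = 0·4 + 3·13 + 12·16 = 10
t_70 = 0·10 + 3·4 + 12·13 = 15
t_71 = 0·15 + 3·10 + 12·4 = 10
t_72 = 0·10 + 3·15 + 12·10 = 12
t_73 = 0·12 + 3·10 + 12·15 = 6
t_74 = 0·6 + 3·12 + 12·10 = 3
t_75 = 0·3 + 3·6 + 12·12 = 9
t_76 = 0·9 + 3·3 + 12·6 = 13
t_77 = 0·13 + 3·9 + 12·3 = 12
t_78 = 0·12 + 3·13 + 12·9 = 11
t_79 = 0·11 + 3·12 + 12·13 = 5
t_80 = 0·5 + 3·11 + 12·12 = 7
t_81 = 0·7 + 3·5 + 12·11 = 11
t_82 = 0·11 + 3·7 + 12·5 = 13
t_83 = 0·13 + 3·11 + 12·7 = 15
t_84 = 0·15 + 3·13 + 12·11 = 1
t_85 = 0·1 + 3·15 + 12·13 = 14
t_86 = 0·14 + 3·1 + 12·15 = 13
t_87 = 0·13 + 3·14 + 12·1 = 3
t_88 = 0·3 + 3·13 + 12·14 = 3
t_89 = 0·3 + 3·3 + 12·13 = 12
t_90 = 0·12 + 3·3 + 12·3 = 11
t_91 = 0·11 + 3·12 + 12·3 = 4
t_92 = 0·4 + 3·11 + 12·12 = 7
t_93 = 0·7 + 3·4 + 12·11 = 8
t_94 = 0·8 + 3·7 + 12·4 = 1
t_95 = 0·1 + 3·8 + 12·7 = 6
t_96 = 0·6 + 3·1 + 12·8 = 14
t_97 = 0·14 + 3·6 + 12·1 = 13
t_98 = 0·13 + 3·14 + 12·6 = 12
t_99 = 0·12 + 3·13 + 12·14 = 3
t_100 = 0·3 + 3·12 + 12·13 = 5
t_101 = 0·5 + 3·3 + 12·12 = 0
t_102 = 0·0 + 3·5 + 12·3 = 0
t_103 = 0·0 + 3·0 + 12·5 = 9
t_104 = 0·9 + 3·0 + 12·0 = 0
t_105 = 0·0 + 3·9 + 12·0 = 10
t_106 = 0·10 + 3·0 + 12·9 = 6
t_107 = 0·6 + 3·10 + 12·0 = 13
t_108 = 0·13 + 3·6 + 12·10 = 2
t_109 = 0·2 + 3·13 + 12·6 = 9
t_110 = 0·9 + 3·2 + 12·13 = 9
t_111 = 0·9 + 3·9 + 12·2 = 0
t_112 = 0·0 + 3·9 + 12·9 = 16
t_113 = 0·16 + 3·0 + 12·9 = 6
t_114 = 0·6 + 3·16 + 12·0 = 14
t_115 = 0·14 + 3·6 + 12·16 = 6
t_116 = 0·6 + 3·14 + 12·6 = 12
t_117 = 0·12 + 3·6 + 12·14 = 16
t_118 = 0·16 + 3·12 + 12·6 = 6
t_119 = 0·6 + 3·16 + 12·12 = 5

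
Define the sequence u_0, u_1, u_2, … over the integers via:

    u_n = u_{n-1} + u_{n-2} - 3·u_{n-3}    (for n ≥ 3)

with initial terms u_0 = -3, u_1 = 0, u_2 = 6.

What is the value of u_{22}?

u_3 = 1·6 + 1·0 + -3·-3 = 15
u_4 = 1·15 + 1·6 + -3·0 = 21
u_5 = 1·21 + 1·15 + -3·6 = 18
u_6 = 1·18 + 1·21 + -3·15 = -6
u_7 = 1·-6 + 1·18 + -3·21 = -51
u_8 = 1·-51 + 1·-6 + -3·18 = -111
u_9 = 1·-111 + 1·-51 + -3·-6 = -144
u_10 = 1·-144 + 1·-111 + -3·-51 = -102
u_11 = 1·-102 + 1·-144 + -3·-111 = 87
u_12 = 1·87 + 1·-102 + -3·-144 = 417
u_13 = 1·417 + 1·87 + -3·-102 = 810
u_14 = 1·810 + 1·417 + -3·87 = 966
u_15 = 1·966 + 1·810 + -3·417 = 525
u_16 = 1·525 + 1·966 + -3·810 = -939
u_17 = 1·-939 + 1·525 + -3·966 = -3312
u_18 = 1·-3312 + 1·-939 + -3·525 = -5826
u_19 = 1·-5826 + 1·-3312 + -3·-939 = -6321
u_20 = 1·-6321 + 1·-5826 + -3·-3312 = -2211
u_21 = 1·-2211 + 1·-6321 + -3·-5826 = 8946
u_22 = 1·8946 + 1·-2211 + -3·-6321 = 25698

25698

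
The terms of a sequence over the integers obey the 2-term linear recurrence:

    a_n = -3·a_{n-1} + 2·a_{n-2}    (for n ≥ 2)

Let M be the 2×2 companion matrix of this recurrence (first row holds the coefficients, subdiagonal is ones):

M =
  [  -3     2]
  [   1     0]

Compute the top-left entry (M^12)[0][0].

3598219

(M^12)[0][0] is the top entry after applying M 12 times to the unit state (1, 0). Equivalently it is h_{13} for the auxiliary sequence (h_n) obeying the same recurrence with h_1 = 1 and h_i = 0 for 0 ≤ i < 1:
h_2 = -3·1 + 2·0 = -3
h_3 = -3·-3 + 2·1 = 11
h_4 = -3·11 + 2·-3 = -39
h_5 = -3·-39 + 2·11 = 139
h_6 = -3·139 + 2·-39 = -495
h_7 = -3·-495 + 2·139 = 1763
h_8 = -3·1763 + 2·-495 = -6279
h_9 = -3·-6279 + 2·1763 = 22363
h_10 = -3·22363 + 2·-6279 = -79647
h_11 = -3·-79647 + 2·22363 = 283667
h_12 = -3·283667 + 2·-79647 = -1010295
h_13 = -3·-1010295 + 2·283667 = 3598219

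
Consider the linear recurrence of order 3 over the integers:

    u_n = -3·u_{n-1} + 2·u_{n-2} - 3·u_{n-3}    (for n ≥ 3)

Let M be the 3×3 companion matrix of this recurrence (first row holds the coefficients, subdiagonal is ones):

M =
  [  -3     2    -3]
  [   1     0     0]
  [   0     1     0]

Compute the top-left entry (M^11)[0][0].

-1628619

(M^11)[0][0] is the top entry after applying M 11 times to the unit state (1, 0, 0). Equivalently it is h_{13} for the auxiliary sequence (h_n) obeying the same recurrence with h_2 = 1 and h_i = 0 for 0 ≤ i < 2:
h_3 = -3·1 + 2·0 + -3·0 = -3
h_4 = -3·-3 + 2·1 + -3·0 = 11
h_5 = -3·11 + 2·-3 + -3·1 = -42
h_6 = -3·-42 + 2·11 + -3·-3 = 157
h_7 = -3·157 + 2·-42 + -3·11 = -588
h_8 = -3·-588 + 2·157 + -3·-42 = 2204
h_9 = -3·2204 + 2·-588 + -3·157 = -8259
h_10 = -3·-8259 + 2·2204 + -3·-588 = 30949
h_11 = -3·30949 + 2·-8259 + -3·2204 = -115977
h_12 = -3·-115977 + 2·30949 + -3·-8259 = 434606
h_13 = -3·434606 + 2·-115977 + -3·30949 = -1628619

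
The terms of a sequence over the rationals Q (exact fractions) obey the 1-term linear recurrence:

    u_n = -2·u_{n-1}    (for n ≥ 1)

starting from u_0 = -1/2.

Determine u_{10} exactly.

-512

u_1 = -2·-1/2 = 1
u_2 = -2·1 = -2
u_3 = -2·-2 = 4
u_4 = -2·4 = -8
u_5 = -2·-8 = 16
u_6 = -2·16 = -32
u_7 = -2·-32 = 64
u_8 = -2·64 = -128
u_9 = -2·-128 = 256
u_10 = -2·256 = -512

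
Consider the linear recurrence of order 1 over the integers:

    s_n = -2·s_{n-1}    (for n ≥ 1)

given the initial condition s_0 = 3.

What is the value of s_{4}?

s_1 = -2·3 = -6
s_2 = -2·-6 = 12
s_3 = -2·12 = -24
s_4 = -2·-24 = 48

48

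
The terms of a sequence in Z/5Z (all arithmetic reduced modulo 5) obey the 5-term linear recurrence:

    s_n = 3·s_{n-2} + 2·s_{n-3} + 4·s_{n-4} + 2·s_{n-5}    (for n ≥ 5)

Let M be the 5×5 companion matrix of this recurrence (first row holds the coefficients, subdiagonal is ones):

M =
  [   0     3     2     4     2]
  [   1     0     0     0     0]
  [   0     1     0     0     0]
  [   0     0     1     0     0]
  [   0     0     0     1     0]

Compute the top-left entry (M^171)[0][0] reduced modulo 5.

2

(M^171)[0][0] is the top entry after applying M 171 times to the unit state (1, 0, 0, 0, 0). Equivalently it is h_{175} for the auxiliary sequence (h_n) obeying the same recurrence with h_4 = 1 and h_i = 0 for 0 ≤ i < 4:
h_5 = 0·1 + 3·0 + 2·0 + 4·0 + 2·0 = 0
h_6 = 0·0 + 3·1 + 2·0 + 4·0 + 2·0 = 3
h_7 = 0·3 + 3·0 + 2·1 + 4·0 + 2·0 = 2
h_8 = 0·2 + 3·3 + 2·0 + 4·1 + 2·0 = 3
h_9 = 0·3 + 3·2 + 2·3 + 4·0 + 2·1 = 4
h_10 = 0·4 + 3·3 + 2·2 + 4·3 + 2·0 = 0
h_11 = 0·0 + 3·4 + 2·3 + 4·2 + 2·3 = 2
h_12 = 0·2 + 3·0 + 2·4 + 4·3 + 2·2 = 4
h_13 = 0·4 + 3·2 + 2·0 + 4·4 + 2·3 = 3
h_14 = 0·3 + 3·4 + 2·2 + 4·0 + 2·4 = 4
h_15 = 0·4 + 3·3 + 2·4 + 4·2 + 2·0 = 0
h_16 = 0·0 + 3·4 + 2·3 + 4·4 + 2·2 = 3
h_17 = 0·3 + 3·0 + 2·4 + 4·3 + 2·4 = 3
h_18 = 0·3 + 3·3 + 2·0 + 4·4 + 2·3 = 1
h_19 = 0·1 + 3·3 + 2·3 + 4·0 + 2·4 = 3
h_20 = 0·3 + 3·1 + 2·3 + 4·3 + 2·0 = 1
h_21 = 0·1 + 3·3 + 2·1 + 4·3 + 2·3 = 4
h_22 = 0·4 + 3·1 + 2·3 + 4·1 + 2·3 = 4
h_23 = 0·4 + 3·4 + 2·1 + 4·3 + 2·1 = 3
h_24 = 0·3 + 3·4 + 2·4 + 4·1 + 2·3 = 0
h_25 = 0·0 + 3·3 + 2·4 + 4·4 + 2·1 = 0
h_26 = 0·0 + 3·0 + 2·3 + 4·4 + 2·4 = 0
h_27 = 0·0 + 3·0 + 2·0 + 4·3 + 2·4 = 0
h_28 = 0·0 + 3·0 + 2·0 + 4·0 + 2·3 = 1
(h_24, h_25, h_26, h_27, h_28) = (0, 0, 0, 0, 1) = (h_0, h_1, h_2, h_3, h_4), so the sequence has period 24.
175 ≡ 7 (mod 24), hence h_175 = h_7 = 2.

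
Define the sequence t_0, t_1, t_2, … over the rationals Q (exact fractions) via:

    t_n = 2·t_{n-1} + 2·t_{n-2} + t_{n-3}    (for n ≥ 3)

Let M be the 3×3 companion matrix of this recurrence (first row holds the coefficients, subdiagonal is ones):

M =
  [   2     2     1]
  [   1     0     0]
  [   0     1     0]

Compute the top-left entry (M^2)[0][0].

(M^2)[0][0] is the top entry after applying M 2 times to the unit state (1, 0, 0). Equivalently it is h_{4} for the auxiliary sequence (h_n) obeying the same recurrence with h_2 = 1 and h_i = 0 for 0 ≤ i < 2:
h_3 = 2·1 + 2·0 + 1·0 = 2
h_4 = 2·2 + 2·1 + 1·0 = 6

6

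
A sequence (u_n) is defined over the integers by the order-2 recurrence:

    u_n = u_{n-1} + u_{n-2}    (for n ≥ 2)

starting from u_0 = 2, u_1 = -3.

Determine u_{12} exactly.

-254

u_2 = 1·-3 + 1·2 = -1
u_3 = 1·-1 + 1·-3 = -4
u_4 = 1·-4 + 1·-1 = -5
u_5 = 1·-5 + 1·-4 = -9
u_6 = 1·-9 + 1·-5 = -14
u_7 = 1·-14 + 1·-9 = -23
u_8 = 1·-23 + 1·-14 = -37
u_9 = 1·-37 + 1·-23 = -60
u_10 = 1·-60 + 1·-37 = -97
u_11 = 1·-97 + 1·-60 = -157
u_12 = 1·-157 + 1·-97 = -254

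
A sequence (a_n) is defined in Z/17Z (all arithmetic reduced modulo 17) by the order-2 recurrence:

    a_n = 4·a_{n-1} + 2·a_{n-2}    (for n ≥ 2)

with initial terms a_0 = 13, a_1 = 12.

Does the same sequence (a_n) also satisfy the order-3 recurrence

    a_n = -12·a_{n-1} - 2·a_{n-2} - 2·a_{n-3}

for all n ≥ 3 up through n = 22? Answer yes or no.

Terms a_0..a_22: 13, 12, 6, 14, 0, 11, 10, 11, 13, 6, 16, 8, 13, 0, 9, 2, 9, 6, 8, 10, 5, 6, 0
n=3: candidate gives 14, actual a_3 = 14 ✓
n=4: candidate gives 0, actual a_4 = 0 ✓
n=5: candidate gives 11, actual a_5 = 11 ✓
n=6: candidate gives 10, actual a_6 = 10 ✓
n=7: candidate gives 11, actual a_7 = 11 ✓
n=8: candidate gives 13, actual a_8 = 13 ✓
n=9: candidate gives 6, actual a_9 = 6 ✓
n=10: candidate gives 16, actual a_10 = 16 ✓
n=11: candidate gives 8, actual a_11 = 8 ✓
n=12: candidate gives 13, actual a_12 = 13 ✓
n=13: candidate gives 0, actual a_13 = 0 ✓
n=14: candidate gives 9, actual a_14 = 9 ✓
n=15: candidate gives 2, actual a_15 = 2 ✓
n=16: candidate gives 9, actual a_16 = 9 ✓
n=17: candidate gives 6, actual a_17 = 6 ✓
n=18: candidate gives 8, actual a_18 = 8 ✓
n=19: candidate gives 10, actual a_19 = 10 ✓
n=20: candidate gives 5, actual a_20 = 5 ✓
n=21: candidate gives 6, actual a_21 = 6 ✓
n=22: candidate gives 0, actual a_22 = 0 ✓

yes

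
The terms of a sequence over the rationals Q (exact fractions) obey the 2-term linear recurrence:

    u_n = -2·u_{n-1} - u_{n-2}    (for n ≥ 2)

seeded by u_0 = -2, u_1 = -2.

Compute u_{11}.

u_2 = -2·-2 + -1·-2 = 6
u_3 = -2·6 + -1·-2 = -10
u_4 = -2·-10 + -1·6 = 14
u_5 = -2·14 + -1·-10 = -18
u_6 = -2·-18 + -1·14 = 22
u_7 = -2·22 + -1·-18 = -26
u_8 = -2·-26 + -1·22 = 30
u_9 = -2·30 + -1·-26 = -34
u_10 = -2·-34 + -1·30 = 38
u_11 = -2·38 + -1·-34 = -42

-42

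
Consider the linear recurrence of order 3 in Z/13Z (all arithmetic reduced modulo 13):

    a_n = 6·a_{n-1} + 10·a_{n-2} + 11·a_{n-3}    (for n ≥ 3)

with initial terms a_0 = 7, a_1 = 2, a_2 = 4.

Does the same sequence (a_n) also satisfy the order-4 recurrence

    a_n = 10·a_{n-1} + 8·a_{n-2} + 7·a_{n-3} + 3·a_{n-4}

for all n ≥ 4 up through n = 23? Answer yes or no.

Terms a_0..a_23: 7, 2, 4, 4, 8, 2, 6, 1, 10, 6, 4, 12, 9, 10, 9, 6, 2, 2, 7, 6, 11, 8, 3, 11
n=4: candidate gives 3, actual a_4 = 8 ✗

no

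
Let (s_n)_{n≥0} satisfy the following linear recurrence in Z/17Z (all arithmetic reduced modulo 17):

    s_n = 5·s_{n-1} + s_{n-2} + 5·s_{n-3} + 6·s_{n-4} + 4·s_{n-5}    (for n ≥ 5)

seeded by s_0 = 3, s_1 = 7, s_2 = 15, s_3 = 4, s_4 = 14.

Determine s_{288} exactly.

s_5 = 5·14 + 1·4 + 5·15 + 6·7 + 4·3 = 16
s_6 = 5·16 + 1·14 + 5·4 + 6·15 + 4·7 = 11
s_7 = 5·11 + 1·16 + 5·14 + 6·4 + 4·15 = 4
s_8 = 5·4 + 1·11 + 5·16 + 6·14 + 4·4 = 7
s_9 = 5·7 + 1·4 + 5·11 + 6·16 + 4·14 = 8
s_10 = 5·8 + 1·7 + 5·4 + 6·11 + 4·16 = 10
Continuing the recurrence:
  s_11 = 8;  s_12 = 12;  s_13 = 7;  s_14 = 9;  s_15 = 13;  s_16 = 9
  s_17 = 6;  s_18 = 16;  s_19 = 7;  s_20 = 0;  s_21 = 6;  s_22 = 15
  s_23 = 0;  s_24 = 5;  s_25 = 0;  s_26 = 0;  s_27 = 0;  s_28 = 13
  s_29 = 0;  s_30 = 13;  s_31 = 11;  s_32 = 10;  s_33 = 8;  s_34 = 13
  s_35 = 3;  s_36 = 2;  s_37 = 13;  s_38 = 5;  s_39 = 16;  s_40 = 4
  s_41 = 11;  s_42 = 0;  s_43 = 11;  s_44 = 11;  s_45 = 12;  s_46 = 0
  s_47 = 14;  s_48 = 2;  s_49 = 4;  s_50 = 4;  s_51 = 16;  s_52 = 2
  s_53 = 10;  s_54 = 2;  s_55 = 6;  s_56 = 5;  s_57 = 7;  s_58 = 3
  s_59 = 6;  s_60 = 3;  s_61 = 13;  s_62 = 8;  s_63 = 14;  s_64 = 15
  s_65 = 15;  s_66 = 5;  s_67 = 10;  s_68 = 4;  s_69 = 1;  s_70 = 13
  s_71 = 13;  s_72 = 11;  s_73 = 2;  s_74 = 15;  s_75 = 7;  s_76 = 8
  s_77 = 8;  s_78 = 11;  s_79 = 1;  s_80 = 13;  s_81 = 14;  s_82 = 16
  s_83 = 5;  s_84 = 6;  s_85 = 13;  s_86 = 10;  s_87 = 0;  s_88 = 12
  s_89 = 8;  s_90 = 11;  s_91 = 10;  s_92 = 3;  s_93 = 6;  s_94 = 11
  s_95 = 10;  s_96 = 13;  s_97 = 8;  s_98 = 6;  s_99 = 3;  s_100 = 9
  s_101 = 8;  s_102 = 13;  s_103 = 7;  s_104 = 1;  s_105 = 8;  s_106 = 16
  s_107 = 0;  s_108 = 5;  s_109 = 4;  s_110 = 0;  s_111 = 8;  s_112 = 5
  s_113 = 9;  s_114 = 4;  s_115 = 0;  s_116 = 9;  s_117 = 3;  s_118 = 16
  s_119 = 8;  s_120 = 6;  s_121 = 2;  s_122 = 11;  s_123 = 12;  s_124 = 13
  s_125 = 15;  s_126 = 1;  s_127 = 14;  s_128 = 0;  s_129 = 8;  s_130 = 6
  s_131 = 7;  s_132 = 1;  s_133 = 5;  s_134 = 10;  s_135 = 7;  s_136 = 2
  s_137 = 16;  s_138 = 10;  s_139 = 5;  s_140 = 2;  s_141 = 16;  s_142 = 10
  s_143 = 10;  s_144 = 2;  s_145 = 4;  s_146 = 9;  s_147 = 6;  s_148 = 9
  s_149 = 9;  s_150 = 1;  s_151 = 12;  s_152 = 14;  s_153 = 7;  s_154 = 15
  s_155 = 7;  s_156 = 13;  s_157 = 7;  s_158 = 14;  s_159 = 6;  s_160 = 15
  s_161 = 7;  s_162 = 5;  s_163 = 12;  s_164 = 10;  s_165 = 2;  s_166 = 2
  s_167 = 1;  s_168 = 6;  s_169 = 8;  s_170 = 3;  s_171 = 16;  s_172 = 10
  s_173 = 0;  s_174 = 4;  s_175 = 8;  s_176 = 15;  s_177 = 7;  s_178 = 12
  s_179 = 2;  s_180 = 9;  s_181 = 5;  s_182 = 8;  s_183 = 14;  s_184 = 12
  s_185 = 10;  s_186 = 13;  s_187 = 13;  s_188 = 1;  s_189 = 4;  s_190 = 0
  s_191 = 3;  s_192 = 8;  s_193 = 3;  s_194 = 3;  s_195 = 8;  s_196 = 16
  s_197 = 0;  s_198 = 1;  s_199 = 9;  s_200 = 4;  s_201 = 13;  s_202 = 1
  s_203 = 11;  s_204 = 11;  s_205 = 12;  s_206 = 14;  s_207 = 3;  s_208 = 12
  s_209 = 11;  s_210 = 10;  s_211 = 8;  s_212 = 2;  s_213 = 12;  s_214 = 2
  s_215 = 1;  s_216 = 9;  s_217 = 0;  s_218 = 6;  s_219 = 4;  s_220 = 16
  s_221 = 14;  s_222 = 6;  s_223 = 2;  s_224 = 11;  s_225 = 14;  s_226 = 13
  s_227 = 0;  s_228 = 4;  s_229 = 9;  s_230 = 13;  s_231 = 10;  s_232 = 13
  s_233 = 6;  s_234 = 3;  s_235 = 11;  s_236 = 2;  s_237 = 5;  s_238 = 5
  s_239 = 16;  s_240 = 13;  s_241 = 8;  s_242 = 13;  s_243 = 16;  s_244 = 3
  s_245 = 9;  s_246 = 0;  s_247 = 2;  s_248 = 1;  s_249 = 5;  s_250 = 4
  s_251 = 8;  s_252 = 15;  s_253 = 1;  s_254 = 2;  s_255 = 14;  s_256 = 12
  s_257 = 14;  s_258 = 15;  s_259 = 3;  s_260 = 7;  s_261 = 7;  s_262 = 16
  s_263 = 13;  s_264 = 0;  s_265 = 10;  s_266 = 1;  s_267 = 4;  s_268 = 4
  s_269 = 4;  s_270 = 5;  s_271 = 9;  s_272 = 8;  s_273 = 12;  s_274 = 6
  s_275 = 3;  s_276 = 12;  s_277 = 10;  s_278 = 8;  s_279 = 16;  s_280 = 1
  s_281 = 16;  s_282 = 11;  s_283 = 0;  s_284 = 8;  s_285 = 8;  s_286 = 8
s_287 = 5·8 + 1·8 + 5·8 + 6·0 + 4·11 = 13
s_288 = 5·13 + 1·8 + 5·8 + 6·8 + 4·0 = 8

8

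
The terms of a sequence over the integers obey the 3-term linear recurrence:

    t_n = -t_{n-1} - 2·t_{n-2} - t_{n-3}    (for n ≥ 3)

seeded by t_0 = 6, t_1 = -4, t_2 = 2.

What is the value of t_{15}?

-20

t_3 = -1·2 + -2·-4 + -1·6 = 0
t_4 = -1·0 + -2·2 + -1·-4 = 0
t_5 = -1·0 + -2·0 + -1·2 = -2
t_6 = -1·-2 + -2·0 + -1·0 = 2
t_7 = -1·2 + -2·-2 + -1·0 = 2
t_8 = -1·2 + -2·2 + -1·-2 = -4
t_9 = -1·-4 + -2·2 + -1·2 = -2
t_10 = -1·-2 + -2·-4 + -1·2 = 8
t_11 = -1·8 + -2·-2 + -1·-4 = 0
t_12 = -1·0 + -2·8 + -1·-2 = -14
t_13 = -1·-14 + -2·0 + -1·8 = 6
t_14 = -1·6 + -2·-14 + -1·0 = 22
t_15 = -1·22 + -2·6 + -1·-14 = -20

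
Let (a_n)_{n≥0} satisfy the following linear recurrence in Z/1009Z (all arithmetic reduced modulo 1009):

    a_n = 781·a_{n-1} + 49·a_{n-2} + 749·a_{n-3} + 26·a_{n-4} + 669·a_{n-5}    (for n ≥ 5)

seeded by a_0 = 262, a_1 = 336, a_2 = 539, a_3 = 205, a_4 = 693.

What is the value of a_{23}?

a_5 = 781·693 + 49·205 + 749·539 + 26·336 + 669·262 = 851
a_6 = 781·851 + 49·693 + 749·205 + 26·539 + 669·336 = 202
a_7 = 781·202 + 49·851 + 749·693 + 26·205 + 669·539 = 773
a_8 = 781·773 + 49·202 + 749·851 + 26·693 + 669·205 = 636
a_9 = 781·636 + 49·773 + 749·202 + 26·851 + 669·693 = 185
a_10 = 781·185 + 49·636 + 749·773 + 26·202 + 669·851 = 344
a_11 = 781·344 + 49·185 + 749·636 + 26·773 + 669·202 = 220
a_12 = 781·220 + 49·344 + 749·185 + 26·636 + 669·773 = 237
a_13 = 781·237 + 49·220 + 749·344 + 26·185 + 669·636 = 952
a_14 = 781·952 + 49·237 + 749·220 + 26·344 + 669·185 = 227
a_15 = 781·227 + 49·952 + 749·237 + 26·220 + 669·344 = 625
a_16 = 781·625 + 49·227 + 749·952 + 26·237 + 669·220 = 461
a_17 = 781·461 + 49·625 + 749·227 + 26·952 + 669·237 = 361
a_18 = 781·361 + 49·461 + 749·625 + 26·227 + 669·952 = 827
a_19 = 781·827 + 49·361 + 749·461 + 26·625 + 669·227 = 484
a_20 = 781·484 + 49·827 + 749·361 + 26·461 + 669·625 = 46
a_21 = 781·46 + 49·484 + 749·827 + 26·361 + 669·461 = 977
a_22 = 781·977 + 49·46 + 749·484 + 26·827 + 669·361 = 416
a_23 = 781·416 + 49·977 + 749·46 + 26·484 + 669·827 = 394

394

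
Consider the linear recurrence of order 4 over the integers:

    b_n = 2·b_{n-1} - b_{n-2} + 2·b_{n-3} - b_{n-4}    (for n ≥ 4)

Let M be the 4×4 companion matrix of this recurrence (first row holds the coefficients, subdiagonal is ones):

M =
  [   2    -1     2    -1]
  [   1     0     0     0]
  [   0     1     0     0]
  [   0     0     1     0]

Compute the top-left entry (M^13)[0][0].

3474

(M^13)[0][0] is the top entry after applying M 13 times to the unit state (1, 0, 0, 0). Equivalently it is h_{16} for the auxiliary sequence (h_n) obeying the same recurrence with h_3 = 1 and h_i = 0 for 0 ≤ i < 3:
h_4 = 2·1 + -1·0 + 2·0 + -1·0 = 2
h_5 = 2·2 + -1·1 + 2·0 + -1·0 = 3
h_6 = 2·3 + -1·2 + 2·1 + -1·0 = 6
h_7 = 2·6 + -1·3 + 2·2 + -1·1 = 12
h_8 = 2·12 + -1·6 + 2·3 + -1·2 = 22
h_9 = 2·22 + -1·12 + 2·6 + -1·3 = 41
h_10 = 2·41 + -1·22 + 2·12 + -1·6 = 78
h_11 = 2·78 + -1·41 + 2·22 + -1·12 = 147
h_12 = 2·147 + -1·78 + 2·41 + -1·22 = 276
h_13 = 2·276 + -1·147 + 2·78 + -1·41 = 520
h_14 = 2·520 + -1·276 + 2·147 + -1·78 = 980
h_15 = 2·980 + -1·520 + 2·276 + -1·147 = 1845
h_16 = 2·1845 + -1·980 + 2·520 + -1·276 = 3474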